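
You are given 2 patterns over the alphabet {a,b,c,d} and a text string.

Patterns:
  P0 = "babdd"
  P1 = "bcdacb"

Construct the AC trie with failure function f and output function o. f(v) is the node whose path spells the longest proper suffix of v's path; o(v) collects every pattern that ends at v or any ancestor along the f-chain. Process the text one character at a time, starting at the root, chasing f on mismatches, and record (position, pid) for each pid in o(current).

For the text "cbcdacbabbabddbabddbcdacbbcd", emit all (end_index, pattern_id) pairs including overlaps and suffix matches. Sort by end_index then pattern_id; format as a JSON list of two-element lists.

Construct AC machine:
Trie (insert patterns):
  n0 'ε': b→1
  n1 'b': a→2 c→6
  n2 'ba': b→3
  n3 'bab': d→4
  n4 'babd': d→5
  n5 'babdd': ·  ←P0
  n6 'bc': d→7
  n7 'bcd': a→8
  n8 'bcda': c→9
  n9 'bcdac': b→10
  n10 'bcdacb': ·  ←P1

BFS fail/out derivation:
  n1('b'): parent n0 fail=0; on 'b' 0 → fail=0;  out ∅∪∅=∅
  n2('ba'): parent n1 fail=0; on 'a' 0 → fail=0;  out ∅∪∅=∅
  n6('bc'): parent n1 fail=0; on 'c' 0 → fail=0;  out ∅∪∅=∅
  n3('bab'): parent n2 fail=0; on 'b' 0 → fail=1;  out ∅∪∅=∅
  n7('bcd'): parent n6 fail=0; on 'd' 0 → fail=0;  out ∅∪∅=∅
  n4('babd'): parent n3 fail=1; on 'd' 1→0 → fail=0;  out ∅∪∅=∅
  n8('bcda'): parent n7 fail=0; on 'a' 0 → fail=0;  out ∅∪∅=∅
  n5('babdd'): parent n4 fail=0; on 'd' 0 → fail=0;  out {0}∪∅={0}
  n9('bcdac'): parent n8 fail=0; on 'c' 0 → fail=0;  out ∅∪∅=∅
  n10('bcdacb'): parent n9 fail=0; on 'b' 0 → fail=1;  out {1}∪∅={1}

Text stream:
pos 0 'c': at 0
pos 1 'b': at 1
pos 2 'c': at 6
pos 3 'd': at 7
pos 4 'a': at 8
pos 5 'c': at 9
pos 6 'b': at 10  ** P1@[1:6]
pos 7 'a': at 2 (fail-walked)
pos 8 'b': at 3
pos 9 'b': at 1 (fail-walked)
pos 10 'a': at 2
pos 11 'b': at 3
pos 12 'd': at 4
pos 13 'd': at 5  ** P0@[9:13]
pos 14 'b': at 1 (fail-walked)
pos 15 'a': at 2
pos 16 'b': at 3
pos 17 'd': at 4
pos 18 'd': at 5  ** P0@[14:18]
pos 19 'b': at 1 (fail-walked)
pos 20 'c': at 6
pos 21 'd': at 7
pos 22 'a': at 8
pos 23 'c': at 9
pos 24 'b': at 10  ** P1@[19:24]
pos 25 'b': at 1 (fail-walked)
pos 26 'c': at 6
pos 27 'd': at 7

All matches (sorted): [[6,1],[13,0],[18,0],[24,1]]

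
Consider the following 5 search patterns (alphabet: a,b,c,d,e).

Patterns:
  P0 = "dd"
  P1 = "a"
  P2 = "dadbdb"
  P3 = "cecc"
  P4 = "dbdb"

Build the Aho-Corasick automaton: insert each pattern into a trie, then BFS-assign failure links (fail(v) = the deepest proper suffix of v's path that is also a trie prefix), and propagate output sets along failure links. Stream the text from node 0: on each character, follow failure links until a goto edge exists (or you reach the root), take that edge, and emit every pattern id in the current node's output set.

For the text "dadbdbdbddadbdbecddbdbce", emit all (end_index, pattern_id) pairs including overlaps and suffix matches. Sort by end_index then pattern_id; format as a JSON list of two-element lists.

Construct AC machine:
Trie (insert patterns):
  n0 'ε': a→3 c→9 d→1
  n1 'd': a→4 b→13 d→2
  n2 'dd': ·  [P0 ends]
  n3 'a': ·  [P1 ends]
  n4 'da': d→5
  n5 'dad': b→6
  n6 'dadb': d→7
  n7 'dadbd': b→8
  n8 'dadbdb': ·  [P2 ends]
  n9 'c': e→10
  n10 'ce': c→11
  n11 'cec': c→12
  n12 'cecc': ·  [P3 ends]
  n13 'db': d→14
  n14 'dbd': b→15
  n15 'dbdb': ·  [P4 ends]

BFS fail/out derivation:
  n1('d'): parent n0 fail=0; on 'd' 0 → fail=0;  out ∅∪∅=∅
  n3('a'): parent n0 fail=0; on 'a' 0 → fail=0;  out {1}∪∅={1}
  n9('c'): parent n0 fail=0; on 'c' 0 → fail=0;  out ∅∪∅=∅
  n2('dd'): parent n1 fail=0; on 'd' 0 → fail=1;  out {0}∪∅={0}
  n4('da'): parent n1 fail=0; on 'a' 0 → fail=3;  out ∅∪{1}={1}
  n10('ce'): parent n9 fail=0; on 'e' 0 → fail=0;  out ∅∪∅=∅
  n13('db'): parent n1 fail=0; on 'b' 0 → fail=0;  out ∅∪∅=∅
  n5('dad'): parent n4 fail=3; on 'd' 3→0 → fail=1;  out ∅∪∅=∅
  n11('cec'): parent n10 fail=0; on 'c' 0 → fail=9;  out ∅∪∅=∅
  n14('dbd'): parent n13 fail=0; on 'd' 0 → fail=1;  out ∅∪∅=∅
  n6('dadb'): parent n5 fail=1; on 'b' 1 → fail=13;  out ∅∪∅=∅
  n12('cecc'): parent n11 fail=9; on 'c' 9→0 → fail=9;  out {3}∪∅={3}
  n15('dbdb'): parent n14 fail=1; on 'b' 1 → fail=13;  out {4}∪∅={4}
  n7('dadbd'): parent n6 fail=13; on 'd' 13 → fail=14;  out ∅∪∅=∅
  n8('dadbdb'): parent n7 fail=14; on 'b' 14 → fail=15;  out {2}∪{4}={2,4}

Text stream:
[0] read 'd'  n0⇒n1
[1] read 'a'  n1⇒n4  emit P1@[1:1]
[2] read 'd'  n4⇒n5
[3] read 'b'  n5⇒n6
[4] read 'd'  n6⇒n7
[5] read 'b'  n7⇒n8  emit P2@[0:5],P4@[2:5]
[6] read 'd'  n8⇒n14 (fail-walked)
[7] read 'b'  n14⇒n15  emit P4@[4:7]
[8] read 'd'  n15⇒n14 (fail-walked)
[9] read 'd'  n14⇒n2 (fail-walked)  emit P0@[8:9]
[10] read 'a'  n2⇒n4 (fail-walked)  emit P1@[10:10]
[11] read 'd'  n4⇒n5
[12] read 'b'  n5⇒n6
[13] read 'd'  n6⇒n7
[14] read 'b'  n7⇒n8  emit P2@[9:14],P4@[11:14]
[15] read 'e'  n8⇒n0 (fail-walked)
[16] read 'c'  n0⇒n9
[17] read 'd'  n9⇒n1 (fail-walked)
[18] read 'd'  n1⇒n2  emit P0@[17:18]
[19] read 'b'  n2⇒n13 (fail-walked)
[20] read 'd'  n13⇒n14
[21] read 'b'  n14⇒n15  emit P4@[18:21]
[22] read 'c'  n15⇒n9 (fail-walked)
[23] read 'e'  n9⇒n10

All matches (sorted): [[1,1],[5,2],[5,4],[7,4],[9,0],[10,1],[14,2],[14,4],[18,0],[21,4]]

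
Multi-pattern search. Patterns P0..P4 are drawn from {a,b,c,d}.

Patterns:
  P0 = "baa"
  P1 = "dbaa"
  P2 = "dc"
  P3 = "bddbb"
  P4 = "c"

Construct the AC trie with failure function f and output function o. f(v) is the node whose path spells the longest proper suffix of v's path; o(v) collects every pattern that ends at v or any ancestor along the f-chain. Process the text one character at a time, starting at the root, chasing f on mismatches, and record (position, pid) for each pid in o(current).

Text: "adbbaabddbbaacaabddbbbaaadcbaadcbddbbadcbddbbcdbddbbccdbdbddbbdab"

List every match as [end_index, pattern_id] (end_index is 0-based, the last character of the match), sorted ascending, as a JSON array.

Build automaton:
Trie (insert patterns):
  n0 'ε': b→1 c→13 d→4
  n1 'b': a→2 d→9
  n2 'ba': a→3
  n3 'baa': ·  ←P0
  n4 'd': b→5 c→8
  n5 'db': a→6
  n6 'dba': a→7
  n7 'dbaa': ·  ←P1
  n8 'dc': ·  ←P2
  n9 'bd': d→10
  n10 'bdd': b→11
  n11 'bddb': b→12
  n12 'bddbb': ·  ←P3
  n13 'c': ·  ←P4

BFS fail/out derivation:
  fail(1) 'b': from fail(0)=0 chase 'b': 0 ⇒ 0;  out=∅∪out(0)=∅
  fail(4) 'd': from fail(0)=0 chase 'd': 0 ⇒ 0;  out=∅∪out(0)=∅
  fail(13) 'c': from fail(0)=0 chase 'c': 0 ⇒ 0;  out={4}∪out(0)={4}
  fail(2) 'ba': from fail(1)=0 chase 'a': 0 ⇒ 0;  out=∅∪out(0)=∅
  fail(5) 'db': from fail(4)=0 chase 'b': 0 ⇒ 1;  out=∅∪out(1)=∅
  fail(8) 'dc': from fail(4)=0 chase 'c': 0 ⇒ 13;  out={2}∪out(13)={2,4}
  fail(9) 'bd': from fail(1)=0 chase 'd': 0 ⇒ 4;  out=∅∪out(4)=∅
  fail(3) 'baa': from fail(2)=0 chase 'a': 0 ⇒ 0;  out={0}∪out(0)={0}
  fail(6) 'dba': from fail(5)=1 chase 'a': 1 ⇒ 2;  out=∅∪out(2)=∅
  fail(10) 'bdd': from fail(9)=4 chase 'd': 4→0 ⇒ 4;  out=∅∪out(4)=∅
  fail(7) 'dbaa': from fail(6)=2 chase 'a': 2 ⇒ 3;  out={1}∪out(3)={0,1}
  fail(11) 'bddb': from fail(10)=4 chase 'b': 4 ⇒ 5;  out=∅∪out(5)=∅
  fail(12) 'bddbb': from fail(11)=5 chase 'b': 5→1→0 ⇒ 1;  out={3}∪out(1)={3}

Scan:
i=0 'a': node 0→0
i=1 'd': node 0→4
i=2 'b': node 4→5
i=3 'b': node 5→1 ·f
i=4 'a': node 1→2
i=5 'a': node 2→3  ** P0@[3:5]
i=6 'b': node 3→1 ·f
i=7 'd': node 1→9
i=8 'd': node 9→10
i=9 'b': node 10→11
i=10 'b': node 11→12  ** P3@[6:10]
i=11 'a': node 12→2 ·f
i=12 'a': node 2→3  ** P0@[10:12]
i=13 'c': node 3→13 ·f  ** P4@[13:13]
i=14 'a': node 13→0 ·f
i=15 'a': node 0→0
i=16 'b': node 0→1
i=17 'd': node 1→9
i=18 'd': node 9→10
i=19 'b': node 10→11
i=20 'b': node 11→12  ** P3@[16:20]
i=21 'b': node 12→1 ·f
i=22 'a': node 1→2
i=23 'a': node 2→3  ** P0@[21:23]
i=24 'a': node 3→0 ·f
i=25 'd': node 0→4
i=26 'c': node 4→8  ** P2@[25:26],P4@[26:26]
i=27 'b': node 8→1 ·f
i=28 'a': node 1→2
i=29 'a': node 2→3  ** P0@[27:29]
i=30 'd': node 3→4 ·f
i=31 'c': node 4→8  ** P2@[30:31],P4@[31:31]
i=32 'b': node 8→1 ·f
i=33 'd': node 1→9
i=34 'd': node 9→10
i=35 'b': node 10→11
i=36 'b': node 11→12  ** P3@[32:36]
i=37 'a': node 12→2 ·f
i=38 'd': node 2→4 ·f
i=39 'c': node 4→8  ** P2@[38:39],P4@[39:39]
i=40 'b': node 8→1 ·f
i=41 'd': node 1→9
i=42 'd': node 9→10
i=43 'b': node 10→11
i=44 'b': node 11→12  ** P3@[40:44]
i=45 'c': node 12→13 ·f  ** P4@[45:45]
i=46 'd': node 13→4 ·f
i=47 'b': node 4→5
i=48 'd': node 5→9 ·f
i=49 'd': node 9→10
i=50 'b': node 10→11
i=51 'b': node 11→12  ** P3@[47:51]
i=52 'c': node 12→13 ·f  ** P4@[52:52]
i=53 'c': node 13→13 ·f  ** P4@[53:53]
i=54 'd': node 13→4 ·f
i=55 'b': node 4→5
i=56 'd': node 5→9 ·f
i=57 'b': node 9→5 ·f
i=58 'd': node 5→9 ·f
i=59 'd': node 9→10
i=60 'b': node 10→11
i=61 'b': node 11→12  ** P3@[57:61]
i=62 'd': node 12→9 ·f
i=63 'a': node 9→0 ·f
i=64 'b': node 0→1

Matches: [[5,0],[10,3],[12,0],[13,4],[20,3],[23,0],[26,2],[26,4],[29,0],[31,2],[31,4],[36,3],[39,2],[39,4],[44,3],[45,4],[51,3],[52,4],[53,4],[61,3]]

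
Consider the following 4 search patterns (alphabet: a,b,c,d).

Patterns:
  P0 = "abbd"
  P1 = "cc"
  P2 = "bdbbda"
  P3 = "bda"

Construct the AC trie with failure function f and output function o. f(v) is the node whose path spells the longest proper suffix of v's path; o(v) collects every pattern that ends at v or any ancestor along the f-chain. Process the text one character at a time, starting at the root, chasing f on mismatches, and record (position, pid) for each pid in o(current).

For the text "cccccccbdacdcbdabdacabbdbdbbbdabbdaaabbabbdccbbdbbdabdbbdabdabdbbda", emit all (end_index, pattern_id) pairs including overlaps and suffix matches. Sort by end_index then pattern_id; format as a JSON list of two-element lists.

Build:
Trie (insert patterns):
  n0 'ε': a→1 b→7 c→5
  n1 'a': b→2
  n2 'ab': b→3
  n3 'abb': d→4
  n4 'abbd': ·  ←P0
  n5 'c': c→6
  n6 'cc': ·  ←P1
  n7 'b': d→8
  n8 'bd': a→13 b→9
  n9 'bdb': b→10
  n10 'bdbb': d→11
  n11 'bdbbd': a→12
  n12 'bdbbda': ·  ←P2
  n13 'bda': ·  ←P3

BFS fail/out derivation:
  n1('a'): parent n0 fail=0; on 'a' 0 → fail=0;  out ∅∪∅=∅
  n5('c'): parent n0 fail=0; on 'c' 0 → fail=0;  out ∅∪∅=∅
  n7('b'): parent n0 fail=0; on 'b' 0 → fail=0;  out ∅∪∅=∅
  n2('ab'): parent n1 fail=0; on 'b' 0 → fail=7;  out ∅∪∅=∅
  n6('cc'): parent n5 fail=0; on 'c' 0 → fail=5;  out {1}∪∅={1}
  n8('bd'): parent n7 fail=0; on 'd' 0 → fail=0;  out ∅∪∅=∅
  n3('abb'): parent n2 fail=7; on 'b' 7→0 → fail=7;  out ∅∪∅=∅
  n9('bdb'): parent n8 fail=0; on 'b' 0 → fail=7;  out ∅∪∅=∅
  n13('bda'): parent n8 fail=0; on 'a' 0 → fail=1;  out {3}∪∅={3}
  n4('abbd'): parent n3 fail=7; on 'd' 7 → fail=8;  out {0}∪∅={0}
  n10('bdbb'): parent n9 fail=7; on 'b' 7→0 → fail=7;  out ∅∪∅=∅
  n11('bdbbd'): parent n10 fail=7; on 'd' 7 → fail=8;  out ∅∪∅=∅
  n12('bdbbda'): parent n11 fail=8; on 'a' 8 → fail=13;  out {2}∪{3}={2,3}

Text stream:
[0] read 'c'  n0⇒n5
[1] read 'c'  n5⇒n6  → match P1@[0:1]
[2] read 'c'  n6⇒n6 (via fail)  → match P1@[1:2]
[3] read 'c'  n6⇒n6 (via fail)  → match P1@[2:3]
[4] read 'c'  n6⇒n6 (via fail)  → match P1@[3:4]
[5] read 'c'  n6⇒n6 (via fail)  → match P1@[4:5]
[6] read 'c'  n6⇒n6 (via fail)  → match P1@[5:6]
[7] read 'b'  n6⇒n7 (via fail)
[8] read 'd'  n7⇒n8
[9] read 'a'  n8⇒n13  → match P3@[7:9]
[10] read 'c'  n13⇒n5 (via fail)
[11] read 'd'  n5⇒n0 (via fail)
[12] read 'c'  n0⇒n5
[13] read 'b'  n5⇒n7 (via fail)
[14] read 'd'  n7⇒n8
[15] read 'a'  n8⇒n13  → match P3@[13:15]
[16] read 'b'  n13⇒n2 (via fail)
[17] read 'd'  n2⇒n8 (via fail)
[18] read 'a'  n8⇒n13  → match P3@[16:18]
[19] read 'c'  n13⇒n5 (via fail)
[20] read 'a'  n5⇒n1 (via fail)
[21] read 'b'  n1⇒n2
[22] read 'b'  n2⇒n3
[23] read 'd'  n3⇒n4  → match P0@[20:23]
[24] read 'b'  n4⇒n9 (via fail)
[25] read 'd'  n9⇒n8 (via fail)
[26] read 'b'  n8⇒n9
[27] read 'b'  n9⇒n10
[28] read 'b'  n10⇒n7 (via fail)
[29] read 'd'  n7⇒n8
[30] read 'a'  n8⇒n13  → match P3@[28:30]
[31] read 'b'  n13⇒n2 (via fail)
[32] read 'b'  n2⇒n3
[33] read 'd'  n3⇒n4  → match P0@[30:33]
[34] read 'a'  n4⇒n13 (via fail)  → match P3@[32:34]
[35] read 'a'  n13⇒n1 (via fail)
[36] read 'a'  n1⇒n1 (via fail)
[37] read 'b'  n1⇒n2
[38] read 'b'  n2⇒n3
[39] read 'a'  n3⇒n1 (via fail)
[40] read 'b'  n1⇒n2
[41] read 'b'  n2⇒n3
[42] read 'd'  n3⇒n4  → match P0@[39:42]
[43] read 'c'  n4⇒n5 (via fail)
[44] read 'c'  n5⇒n6  → match P1@[43:44]
[45] read 'b'  n6⇒n7 (via fail)
[46] read 'b'  n7⇒n7 (via fail)
[47] read 'd'  n7⇒n8
[48] read 'b'  n8⇒n9
[49] read 'b'  n9⇒n10
[50] read 'd'  n10⇒n11
[51] read 'a'  n11⇒n12  → match P2@[46:51],P3@[49:51]
[52] read 'b'  n12⇒n2 (via fail)
[53] read 'd'  n2⇒n8 (via fail)
[54] read 'b'  n8⇒n9
[55] read 'b'  n9⇒n10
[56] read 'd'  n10⇒n11
[57] read 'a'  n11⇒n12  → match P2@[52:57],P3@[55:57]
[58] read 'b'  n12⇒n2 (via fail)
[59] read 'd'  n2⇒n8 (via fail)
[60] read 'a'  n8⇒n13  → match P3@[58:60]
[61] read 'b'  n13⇒n2 (via fail)
[62] read 'd'  n2⇒n8 (via fail)
[63] read 'b'  n8⇒n9
[64] read 'b'  n9⇒n10
[65] read 'd'  n10⇒n11
[66] read 'a'  n11⇒n12  → match P2@[61:66],P3@[64:66]

Result: [[1,1],[2,1],[3,1],[4,1],[5,1],[6,1],[9,3],[15,3],[18,3],[23,0],[30,3],[33,0],[34,3],[42,0],[44,1],[51,2],[51,3],[57,2],[57,3],[60,3],[66,2],[66,3]]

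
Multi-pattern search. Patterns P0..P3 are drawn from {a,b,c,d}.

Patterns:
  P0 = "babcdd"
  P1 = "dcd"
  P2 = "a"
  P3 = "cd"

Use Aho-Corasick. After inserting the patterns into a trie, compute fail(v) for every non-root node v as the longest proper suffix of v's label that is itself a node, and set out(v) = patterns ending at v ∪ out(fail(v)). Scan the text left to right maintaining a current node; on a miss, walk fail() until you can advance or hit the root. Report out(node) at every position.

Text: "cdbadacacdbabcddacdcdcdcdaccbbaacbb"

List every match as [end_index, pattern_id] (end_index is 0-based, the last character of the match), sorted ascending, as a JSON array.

Construct AC machine:
Trie (insert patterns):
  0='ε' goto a→10 b→1 c→11 d→7
  1='b' goto a→2
  2='ba' goto b→3
  3='bab' goto c→4
  4='babc' goto d→5
  5='babcd' goto d→6
  6='babcdd' goto ·  [P0 ends]
  7='d' goto c→8
  8='dc' goto d→9
  9='dcd' goto ·  [P1 ends]
  10='a' goto ·  [P2 ends]
  11='c' goto d→12
  12='cd' goto ·  [P3 ends]

Failure links (BFS by depth):
  n1('b'): parent n0 fail=0; on 'b' 0 → fail=0;  out ∅∪∅=∅
  n7('d'): parent n0 fail=0; on 'd' 0 → fail=0;  out ∅∪∅=∅
  n10('a'): parent n0 fail=0; on 'a' 0 → fail=0;  out {2}∪∅={2}
  n11('c'): parent n0 fail=0; on 'c' 0 → fail=0;  out ∅∪∅=∅
  n2('ba'): parent n1 fail=0; on 'a' 0 → fail=10;  out ∅∪{2}={2}
  n8('dc'): parent n7 fail=0; on 'c' 0 → fail=11;  out ∅∪∅=∅
  n12('cd'): parent n11 fail=0; on 'd' 0 → fail=7;  out {3}∪∅={3}
  n3('bab'): parent n2 fail=10; on 'b' 10→0 → fail=1;  out ∅∪∅=∅
  n9('dcd'): parent n8 fail=11; on 'd' 11 → fail=12;  out {1}∪{3}={1,3}
  n4('babc'): parent n3 fail=1; on 'c' 1→0 → fail=11;  out ∅∪∅=∅
  n5('babcd'): parent n4 fail=11; on 'd' 11 → fail=12;  out ∅∪{3}={3}
  n6('babcdd'): parent n5 fail=12; on 'd' 12→7→0 → fail=7;  out {0}∪∅={0}

Scan:
i=0 'c': node 0→11
i=1 'd': node 11→12  → match P3@[0:1]
i=2 'b': node 12→1 (via fail)
i=3 'a': node 1→2  → match P2@[3:3]
i=4 'd': node 2→7 (via fail)
i=5 'a': node 7→10 (via fail)  → match P2@[5:5]
i=6 'c': node 10→11 (via fail)
i=7 'a': node 11→10 (via fail)  → match P2@[7:7]
i=8 'c': node 10→11 (via fail)
i=9 'd': node 11→12  → match P3@[8:9]
i=10 'b': node 12→1 (via fail)
i=11 'a': node 1→2  → match P2@[11:11]
i=12 'b': node 2→3
i=13 'c': node 3→4
i=14 'd': node 4→5  → match P3@[13:14]
i=15 'd': node 5→6  → match P0@[10:15]
i=16 'a': node 6→10 (via fail)  → match P2@[16:16]
i=17 'c': node 10→11 (via fail)
i=18 'd': node 11→12  → match P3@[17:18]
i=19 'c': node 12→8 (via fail)
i=20 'd': node 8→9  → match P1@[18:20],P3@[19:20]
i=21 'c': node 9→8 (via fail)
i=22 'd': node 8→9  → match P1@[20:22],P3@[21:22]
i=23 'c': node 9→8 (via fail)
i=24 'd': node 8→9  → match P1@[22:24],P3@[23:24]
i=25 'a': node 9→10 (via fail)  → match P2@[25:25]
i=26 'c': node 10→11 (via fail)
i=27 'c': node 11→11 (via fail)
i=28 'b': node 11→1 (via fail)
i=29 'b': node 1→1 (via fail)
i=30 'a': node 1→2  → match P2@[30:30]
i=31 'a': node 2→10 (via fail)  → match P2@[31:31]
i=32 'c': node 10→11 (via fail)
i=33 'b': node 11→1 (via fail)
i=34 'b': node 1→1 (via fail)

Result: [[1,3],[3,2],[5,2],[7,2],[9,3],[11,2],[14,3],[15,0],[16,2],[18,3],[20,1],[20,3],[22,1],[22,3],[24,1],[24,3],[25,2],[30,2],[31,2]]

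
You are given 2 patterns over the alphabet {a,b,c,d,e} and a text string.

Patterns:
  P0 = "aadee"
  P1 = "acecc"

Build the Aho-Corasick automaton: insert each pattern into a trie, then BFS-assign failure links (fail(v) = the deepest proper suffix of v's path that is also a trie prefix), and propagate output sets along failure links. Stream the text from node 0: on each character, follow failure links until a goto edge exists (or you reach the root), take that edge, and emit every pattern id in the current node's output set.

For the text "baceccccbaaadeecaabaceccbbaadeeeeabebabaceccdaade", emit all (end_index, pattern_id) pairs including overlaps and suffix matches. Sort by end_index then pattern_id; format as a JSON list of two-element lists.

Build automaton:
Trie nodes:
  0='ε' goto a→1
  1='a' goto a→2 c→6
  2='aa' goto d→3
  3='aad' goto e→4
  4='aade' goto e→5
  5='aadee' goto ·  [P0 ends]
  6='ac' goto e→7
  7='ace' goto c→8
  8='acec' goto c→9
  9='acecc' goto ·  [P1 ends]

BFS fail/out derivation:
  fail(1) 'a': from fail(0)=0 chase 'a': 0 ⇒ 0;  out=∅∪out(0)=∅
  fail(2) 'aa': from fail(1)=0 chase 'a': 0 ⇒ 1;  out=∅∪out(1)=∅
  fail(6) 'ac': from fail(1)=0 chase 'c': 0 ⇒ 0;  out=∅∪out(0)=∅
  fail(3) 'aad': from fail(2)=1 chase 'd': 1→0 ⇒ 0;  out=∅∪out(0)=∅
  fail(7) 'ace': from fail(6)=0 chase 'e': 0 ⇒ 0;  out=∅∪out(0)=∅
  fail(4) 'aade': from fail(3)=0 chase 'e': 0 ⇒ 0;  out=∅∪out(0)=∅
  fail(8) 'acec': from fail(7)=0 chase 'c': 0 ⇒ 0;  out=∅∪out(0)=∅
  fail(5) 'aadee': from fail(4)=0 chase 'e': 0 ⇒ 0;  out={0}∪out(0)={0}
  fail(9) 'acecc': from fail(8)=0 chase 'c': 0 ⇒ 0;  out={1}∪out(0)={1}

Run:
[0] read 'b'  n0⇒n0
[1] read 'a'  n0⇒n1
[2] read 'c'  n1⇒n6
[3] read 'e'  n6⇒n7
[4] read 'c'  n7⇒n8
[5] read 'c'  n8⇒n9  → match P1@[1:5]
[6] read 'c'  n9⇒n0 (fail-walked)
[7] read 'c'  n0⇒n0
[8] read 'b'  n0⇒n0
[9] read 'a'  n0⇒n1
[10] read 'a'  n1⇒n2
[11] read 'a'  n2⇒n2 (fail-walked)
[12] read 'd'  n2⇒n3
[13] read 'e'  n3⇒n4
[14] read 'e'  n4⇒n5  → match P0@[10:14]
[15] read 'c'  n5⇒n0 (fail-walked)
[16] read 'a'  n0⇒n1
[17] read 'a'  n1⇒n2
[18] read 'b'  n2⇒n0 (fail-walked)
[19] read 'a'  n0⇒n1
[20] read 'c'  n1⇒n6
[21] read 'e'  n6⇒n7
[22] read 'c'  n7⇒n8
[23] read 'c'  n8⇒n9  → match P1@[19:23]
[24] read 'b'  n9⇒n0 (fail-walked)
[25] read 'b'  n0⇒n0
[26] read 'a'  n0⇒n1
[27] read 'a'  n1⇒n2
[28] read 'd'  n2⇒n3
[29] read 'e'  n3⇒n4
[30] read 'e'  n4⇒n5  → match P0@[26:30]
[31] read 'e'  n5⇒n0 (fail-walked)
[32] read 'e'  n0⇒n0
[33] read 'a'  n0⇒n1
[34] read 'b'  n1⇒n0 (fail-walked)
[35] read 'e'  n0⇒n0
[36] read 'b'  n0⇒n0
[37] read 'a'  n0⇒n1
[38] read 'b'  n1⇒n0 (fail-walked)
[39] read 'a'  n0⇒n1
[40] read 'c'  n1⇒n6
[41] read 'e'  n6⇒n7
[42] read 'c'  n7⇒n8
[43] read 'c'  n8⇒n9  → match P1@[39:43]
[44] read 'd'  n9⇒n0 (fail-walked)
[45] read 'a'  n0⇒n1
[46] read 'a'  n1⇒n2
[47] read 'd'  n2⇒n3
[48] read 'e'  n3⇒n4

Result: [[5,1],[14,0],[23,1],[30,0],[43,1]]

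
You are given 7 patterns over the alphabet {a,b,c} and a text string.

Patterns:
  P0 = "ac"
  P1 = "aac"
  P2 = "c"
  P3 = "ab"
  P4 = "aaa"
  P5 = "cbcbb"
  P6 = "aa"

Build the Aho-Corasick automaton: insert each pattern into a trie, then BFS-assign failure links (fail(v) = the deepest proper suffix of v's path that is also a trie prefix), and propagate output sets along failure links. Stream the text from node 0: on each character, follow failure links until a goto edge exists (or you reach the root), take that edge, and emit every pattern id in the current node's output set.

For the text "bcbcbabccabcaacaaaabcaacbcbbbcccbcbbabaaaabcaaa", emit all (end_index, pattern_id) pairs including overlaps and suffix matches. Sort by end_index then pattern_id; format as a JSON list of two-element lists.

Construct AC machine:
Trie (insert patterns):
  n0 'ε': a→1 c→5
  n1 'a': a→3 b→6 c→2
  n2 'ac': ·  ←P0
  n3 'aa': a→7 c→4  ←P6
  n4 'aac': ·  ←P1
  n5 'c': b→8  ←P2
  n6 'ab': ·  ←P3
  n7 'aaa': ·  ←P4
  n8 'cb': c→9
  n9 'cbc': b→10
  n10 'cbcb': b→11
  n11 'cbcbb': ·  ←P5

Failure links (BFS by depth):
  fail(1) 'a': from fail(0)=0 chase 'a': 0 ⇒ 0;  out=∅∪out(0)=∅
  fail(5) 'c': from fail(0)=0 chase 'c': 0 ⇒ 0;  out={2}∪out(0)={2}
  fail(2) 'ac': from fail(1)=0 chase 'c': 0 ⇒ 5;  out={0}∪out(5)={0,2}
  fail(3) 'aa': from fail(1)=0 chase 'a': 0 ⇒ 1;  out={6}∪out(1)={6}
  fail(6) 'ab': from fail(1)=0 chase 'b': 0 ⇒ 0;  out={3}∪out(0)={3}
  fail(8) 'cb': from fail(5)=0 chase 'b': 0 ⇒ 0;  out=∅∪out(0)=∅
  fail(4) 'aac': from fail(3)=1 chase 'c': 1 ⇒ 2;  out={1}∪out(2)={0,1,2}
  fail(7) 'aaa': from fail(3)=1 chase 'a': 1 ⇒ 3;  out={4}∪out(3)={4,6}
  fail(9) 'cbc': from fail(8)=0 chase 'c': 0 ⇒ 5;  out=∅∪out(5)={2}
  fail(10) 'cbcb': from fail(9)=5 chase 'b': 5 ⇒ 8;  out=∅∪out(8)=∅
  fail(11) 'cbcbb': from fail(10)=8 chase 'b': 8→0 ⇒ 0;  out={5}∪out(0)={5}

Text stream:
pos 0 'b': at 0
pos 1 'c': at 5  emit P2@[1:1]
pos 2 'b': at 8
pos 3 'c': at 9  emit P2@[3:3]
pos 4 'b': at 10
pos 5 'a': at 1 (fail-walked)
pos 6 'b': at 6  emit P3@[5:6]
pos 7 'c': at 5 (fail-walked)  emit P2@[7:7]
pos 8 'c': at 5 (fail-walked)  emit P2@[8:8]
pos 9 'a': at 1 (fail-walked)
pos 10 'b': at 6  emit P3@[9:10]
pos 11 'c': at 5 (fail-walked)  emit P2@[11:11]
pos 12 'a': at 1 (fail-walked)
pos 13 'a': at 3  emit P6@[12:13]
pos 14 'c': at 4  emit P0@[13:14],P1@[12:14],P2@[14:14]
pos 15 'a': at 1 (fail-walked)
pos 16 'a': at 3  emit P6@[15:16]
pos 17 'a': at 7  emit P4@[15:17],P6@[16:17]
pos 18 'a': at 7 (fail-walked)  emit P4@[16:18],P6@[17:18]
pos 19 'b': at 6 (fail-walked)  emit P3@[18:19]
pos 20 'c': at 5 (fail-walked)  emit P2@[20:20]
pos 21 'a': at 1 (fail-walked)
pos 22 'a': at 3  emit P6@[21:22]
pos 23 'c': at 4  emit P0@[22:23],P1@[21:23],P2@[23:23]
pos 24 'b': at 8 (fail-walked)
pos 25 'c': at 9  emit P2@[25:25]
pos 26 'b': at 10
pos 27 'b': at 11  emit P5@[23:27]
pos 28 'b': at 0 (fail-walked)
pos 29 'c': at 5  emit P2@[29:29]
pos 30 'c': at 5 (fail-walked)  emit P2@[30:30]
pos 31 'c': at 5 (fail-walked)  emit P2@[31:31]
pos 32 'b': at 8
pos 33 'c': at 9  emit P2@[33:33]
pos 34 'b': at 10
pos 35 'b': at 11  emit P5@[31:35]
pos 36 'a': at 1 (fail-walked)
pos 37 'b': at 6  emit P3@[36:37]
pos 38 'a': at 1 (fail-walked)
pos 39 'a': at 3  emit P6@[38:39]
pos 40 'a': at 7  emit P4@[38:40],P6@[39:40]
pos 41 'a': at 7 (fail-walked)  emit P4@[39:41],P6@[40:41]
pos 42 'b': at 6 (fail-walked)  emit P3@[41:42]
pos 43 'c': at 5 (fail-walked)  emit P2@[43:43]
pos 44 'a': at 1 (fail-walked)
pos 45 'a': at 3  emit P6@[44:45]
pos 46 'a': at 7  emit P4@[44:46],P6@[45:46]

Matches: [[1,2],[3,2],[6,3],[7,2],[8,2],[10,3],[11,2],[13,6],[14,0],[14,1],[14,2],[16,6],[17,4],[17,6],[18,4],[18,6],[19,3],[20,2],[22,6],[23,0],[23,1],[23,2],[25,2],[27,5],[29,2],[30,2],[31,2],[33,2],[35,5],[37,3],[39,6],[40,4],[40,6],[41,4],[41,6],[42,3],[43,2],[45,6],[46,4],[46,6]]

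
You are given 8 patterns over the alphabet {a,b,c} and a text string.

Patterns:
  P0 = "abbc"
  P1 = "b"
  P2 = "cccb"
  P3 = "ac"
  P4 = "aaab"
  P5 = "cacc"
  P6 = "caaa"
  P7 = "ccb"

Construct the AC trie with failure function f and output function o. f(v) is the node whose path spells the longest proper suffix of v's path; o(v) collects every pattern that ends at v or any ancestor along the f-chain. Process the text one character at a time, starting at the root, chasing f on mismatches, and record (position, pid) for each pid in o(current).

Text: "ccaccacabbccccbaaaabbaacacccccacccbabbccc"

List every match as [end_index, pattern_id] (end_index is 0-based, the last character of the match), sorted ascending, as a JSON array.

Build:
Trie nodes:
  0='ε' goto a→1 b→5 c→6
  1='a' goto a→11 b→2 c→10
  2='ab' goto b→3
  3='abb' goto c→4
  4='abbc' goto ·  ←P0
  5='b' goto ·  ←P1
  6='c' goto a→14 c→7
  7='cc' goto b→19 c→8
  8='ccc' goto b→9
  9='cccb' goto ·  ←P2
  10='ac' goto ·  ←P3
  11='aa' goto a→12
  12='aaa' goto b→13
  13='aaab' goto ·  ←P4
  14='ca' goto a→17 c→15
  15='cac' goto c→16
  16='cacc' goto ·  ←P5
  17='caa' goto a→18
  18='caaa' goto ·  ←P6
  19='ccb' goto ·  ←P7

BFS fail/out derivation:
  n1('a'): parent n0 fail=0; on 'a' 0 → fail=0;  out ∅∪∅=∅
  n5('b'): parent n0 fail=0; on 'b' 0 → fail=0;  out {1}∪∅={1}
  n6('c'): parent n0 fail=0; on 'c' 0 → fail=0;  out ∅∪∅=∅
  n2('ab'): parent n1 fail=0; on 'b' 0 → fail=5;  out ∅∪{1}={1}
  n7('cc'): parent n6 fail=0; on 'c' 0 → fail=6;  out ∅∪∅=∅
  n10('ac'): parent n1 fail=0; on 'c' 0 → fail=6;  out {3}∪∅={3}
  n11('aa'): parent n1 fail=0; on 'a' 0 → fail=1;  out ∅∪∅=∅
  n14('ca'): parent n6 fail=0; on 'a' 0 → fail=1;  out ∅∪∅=∅
  n3('abb'): parent n2 fail=5; on 'b' 5→0 → fail=5;  out ∅∪{1}={1}
  n8('ccc'): parent n7 fail=6; on 'c' 6 → fail=7;  out ∅∪∅=∅
  n12('aaa'): parent n11 fail=1; on 'a' 1 → fail=11;  out ∅∪∅=∅
  n15('cac'): parent n14 fail=1; on 'c' 1 → fail=10;  out ∅∪{3}={3}
  n17('caa'): parent n14 fail=1; on 'a' 1 → fail=11;  out ∅∪∅=∅
  n19('ccb'): parent n7 fail=6; on 'b' 6→0 → fail=5;  out {7}∪{1}={1,7}
  n4('abbc'): parent n3 fail=5; on 'c' 5→0 → fail=6;  out {0}∪∅={0}
  n9('cccb'): parent n8 fail=7; on 'b' 7 → fail=19;  out {2}∪{1,7}={1,2,7}
  n13('aaab'): parent n12 fail=11; on 'b' 11→1 → fail=2;  out {4}∪{1}={1,4}
  n16('cacc'): parent n15 fail=10; on 'c' 10→6 → fail=7;  out {5}∪∅={5}
  n18('caaa'): parent n17 fail=11; on 'a' 11 → fail=12;  out {6}∪∅={6}

Run:
[0] read 'c'  n0⇒n6
[1] read 'c'  n6⇒n7
[2] read 'a'  n7⇒n14 (via fail)
[3] read 'c'  n14⇒n15  emit P3@[2:3]
[4] read 'c'  n15⇒n16  emit P5@[1:4]
[5] read 'a'  n16⇒n14 (via fail)
[6] read 'c'  n14⇒n15  emit P3@[5:6]
[7] read 'a'  n15⇒n14 (via fail)
[8] read 'b'  n14⇒n2 (via fail)  emit P1@[8:8]
[9] read 'b'  n2⇒n3  emit P1@[9:9]
[10] read 'c'  n3⇒n4  emit P0@[7:10]
[11] read 'c'  n4⇒n7 (via fail)
[12] read 'c'  n7⇒n8
[13] read 'c'  n8⇒n8 (via fail)
[14] read 'b'  n8⇒n9  emit P1@[14:14],P2@[11:14],P7@[12:14]
[15] read 'a'  n9⇒n1 (via fail)
[16] read 'a'  n1⇒n11
[17] read 'a'  n11⇒n12
[18] read 'a'  n12⇒n12 (via fail)
[19] read 'b'  n12⇒n13  emit P1@[19:19],P4@[16:19]
[20] read 'b'  n13⇒n3 (via fail)  emit P1@[20:20]
[21] read 'a'  n3⇒n1 (via fail)
[22] read 'a'  n1⇒n11
[23] read 'c'  n11⇒n10 (via fail)  emit P3@[22:23]
[24] read 'a'  n10⇒n14 (via fail)
[25] read 'c'  n14⇒n15  emit P3@[24:25]
[26] read 'c'  n15⇒n16  emit P5@[23:26]
[27] read 'c'  n16⇒n8 (via fail)
[28] read 'c'  n8⇒n8 (via fail)
[29] read 'c'  n8⇒n8 (via fail)
[30] read 'a'  n8⇒n14 (via fail)
[31] read 'c'  n14⇒n15  emit P3@[30:31]
[32] read 'c'  n15⇒n16  emit P5@[29:32]
[33] read 'c'  n16⇒n8 (via fail)
[34] read 'b'  n8⇒n9  emit P1@[34:34],P2@[31:34],P7@[32:34]
[35] read 'a'  n9⇒n1 (via fail)
[36] read 'b'  n1⇒n2  emit P1@[36:36]
[37] read 'b'  n2⇒n3  emit P1@[37:37]
[38] read 'c'  n3⇒n4  emit P0@[35:38]
[39] read 'c'  n4⇒n7 (via fail)
[40] read 'c'  n7⇒n8

Result: [[3,3],[4,5],[6,3],[8,1],[9,1],[10,0],[14,1],[14,2],[14,7],[19,1],[19,4],[20,1],[23,3],[25,3],[26,5],[31,3],[32,5],[34,1],[34,2],[34,7],[36,1],[37,1],[38,0]]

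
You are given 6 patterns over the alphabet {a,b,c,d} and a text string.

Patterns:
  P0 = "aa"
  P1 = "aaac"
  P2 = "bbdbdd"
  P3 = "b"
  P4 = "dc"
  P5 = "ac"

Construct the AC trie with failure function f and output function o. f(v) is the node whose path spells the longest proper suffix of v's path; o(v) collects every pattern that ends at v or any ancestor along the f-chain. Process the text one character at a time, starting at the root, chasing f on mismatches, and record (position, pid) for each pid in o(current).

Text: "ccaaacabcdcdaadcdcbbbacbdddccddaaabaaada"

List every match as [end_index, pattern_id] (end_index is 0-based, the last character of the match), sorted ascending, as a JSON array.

Build automaton:
Trie nodes:
  0='ε' goto a→1 b→5 d→11
  1='a' goto a→2 c→13
  2='aa' goto a→3  ←P0
  3='aaa' goto c→4
  4='aaac' goto ·  ←P1
  5='b' goto b→6  ←P3
  6='bb' goto d→7
  7='bbd' goto b→8
  8='bbdb' goto d→9
  9='bbdbd' goto d→10
  10='bbdbdd' goto ·  ←P2
  11='d' goto c→12
  12='dc' goto ·  ←P4
  13='ac' goto ·  ←P5

BFS fail/out derivation:
  n1('a'): parent n0 fail=0; on 'a' 0 → fail=0;  out ∅∪∅=∅
  n5('b'): parent n0 fail=0; on 'b' 0 → fail=0;  out {3}∪∅={3}
  n11('d'): parent n0 fail=0; on 'd' 0 → fail=0;  out ∅∪∅=∅
  n2('aa'): parent n1 fail=0; on 'a' 0 → fail=1;  out {0}∪∅={0}
  n6('bb'): parent n5 fail=0; on 'b' 0 → fail=5;  out ∅∪{3}={3}
  n12('dc'): parent n11 fail=0; on 'c' 0 → fail=0;  out {4}∪∅={4}
  n13('ac'): parent n1 fail=0; on 'c' 0 → fail=0;  out {5}∪∅={5}
  n3('aaa'): parent n2 fail=1; on 'a' 1 → fail=2;  out ∅∪{0}={0}
  n7('bbd'): parent n6 fail=5; on 'd' 5→0 → fail=11;  out ∅∪∅=∅
  n4('aaac'): parent n3 fail=2; on 'c' 2→1 → fail=13;  out {1}∪{5}={1,5}
  n8('bbdb'): parent n7 fail=11; on 'b' 11→0 → fail=5;  out ∅∪{3}={3}
  n9('bbdbd'): parent n8 fail=5; on 'd' 5→0 → fail=11;  out ∅∪∅=∅
  n10('bbdbdd'): parent n9 fail=11; on 'd' 11→0 → fail=11;  out {2}∪∅={2}

Scan:
[0] read 'c'  n0⇒n0
[1] read 'c'  n0⇒n0
[2] read 'a'  n0⇒n1
[3] read 'a'  n1⇒n2  → match P0@[2:3]
[4] read 'a'  n2⇒n3  → match P0@[3:4]
[5] read 'c'  n3⇒n4  → match P1@[2:5],P5@[4:5]
[6] read 'a'  n4⇒n1 ·f
[7] read 'b'  n1⇒n5 ·f  → match P3@[7:7]
[8] read 'c'  n5⇒n0 ·f
[9] read 'd'  n0⇒n11
[10] read 'c'  n11⇒n12  → match P4@[9:10]
[11] read 'd'  n12⇒n11 ·f
[12] read 'a'  n11⇒n1 ·f
[13] read 'a'  n1⇒n2  → match P0@[12:13]
[14] read 'd'  n2⇒n11 ·f
[15] read 'c'  n11⇒n12  → match P4@[14:15]
[16] read 'd'  n12⇒n11 ·f
[17] read 'c'  n11⇒n12  → match P4@[16:17]
[18] read 'b'  n12⇒n5 ·f  → match P3@[18:18]
[19] read 'b'  n5⇒n6  → match P3@[19:19]
[20] read 'b'  n6⇒n6 ·f  → match P3@[20:20]
[21] read 'a'  n6⇒n1 ·f
[22] read 'c'  n1⇒n13  → match P5@[21:22]
[23] read 'b'  n13⇒n5 ·f  → match P3@[23:23]
[24] read 'd'  n5⇒n11 ·f
[25] read 'd'  n11⇒n11 ·f
[26] read 'd'  n11⇒n11 ·f
[27] read 'c'  n11⇒n12  → match P4@[26:27]
[28] read 'c'  n12⇒n0 ·f
[29] read 'd'  n0⇒n11
[30] read 'd'  n11⇒n11 ·f
[31] read 'a'  n11⇒n1 ·f
[32] read 'a'  n1⇒n2  → match P0@[31:32]
[33] read 'a'  n2⇒n3  → match P0@[32:33]
[34] read 'b'  n3⇒n5 ·f  → match P3@[34:34]
[35] read 'a'  n5⇒n1 ·f
[36] read 'a'  n1⇒n2  → match P0@[35:36]
[37] read 'a'  n2⇒n3  → match P0@[36:37]
[38] read 'd'  n3⇒n11 ·f
[39] read 'a'  n11⇒n1 ·f

All matches (sorted): [[3,0],[4,0],[5,1],[5,5],[7,3],[10,4],[13,0],[15,4],[17,4],[18,3],[19,3],[20,3],[22,5],[23,3],[27,4],[32,0],[33,0],[34,3],[36,0],[37,0]]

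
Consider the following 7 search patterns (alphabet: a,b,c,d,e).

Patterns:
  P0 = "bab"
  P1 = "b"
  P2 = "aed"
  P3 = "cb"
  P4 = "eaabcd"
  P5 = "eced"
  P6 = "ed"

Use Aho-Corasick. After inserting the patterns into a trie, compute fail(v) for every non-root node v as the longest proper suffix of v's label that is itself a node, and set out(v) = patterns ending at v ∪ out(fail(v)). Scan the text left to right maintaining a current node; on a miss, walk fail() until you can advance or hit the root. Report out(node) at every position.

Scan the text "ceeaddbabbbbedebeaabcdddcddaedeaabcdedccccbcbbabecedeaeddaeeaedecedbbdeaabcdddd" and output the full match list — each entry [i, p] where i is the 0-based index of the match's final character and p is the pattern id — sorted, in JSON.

Construct AC machine:
Trie (insert patterns):
  0='ε' goto a→4 b→1 c→7 e→9
  1='b' goto a→2  ←P1
  2='ba' goto b→3
  3='bab' goto ·  ←P0
  4='a' goto e→5
  5='ae' goto d→6
  6='aed' goto ·  ←P2
  7='c' goto b→8
  8='cb' goto ·  ←P3
  9='e' goto a→10 c→15 d→18
  10='ea' goto a→11
  11='eaa' goto b→12
  12='eaab' goto c→13
  13='eaabc' goto d→14
  14='eaabcd' goto ·  ←P4
  15='ec' goto e→16
  16='ece' goto d→17
  17='eced' goto ·  ←P5
  18='ed' goto ·  ←P6

BFS fail/out derivation:
  fail(1) 'b': from fail(0)=0 chase 'b': 0 ⇒ 0;  out={1}∪out(0)={1}
  fail(4) 'a': from fail(0)=0 chase 'a': 0 ⇒ 0;  out=∅∪out(0)=∅
  fail(7) 'c': from fail(0)=0 chase 'c': 0 ⇒ 0;  out=∅∪out(0)=∅
  fail(9) 'e': from fail(0)=0 chase 'e': 0 ⇒ 0;  out=∅∪out(0)=∅
  fail(2) 'ba': from fail(1)=0 chase 'a': 0 ⇒ 4;  out=∅∪out(4)=∅
  fail(5) 'ae': from fail(4)=0 chase 'e': 0 ⇒ 9;  out=∅∪out(9)=∅
  fail(8) 'cb': from fail(7)=0 chase 'b': 0 ⇒ 1;  out={3}∪out(1)={1,3}
  fail(10) 'ea': from fail(9)=0 chase 'a': 0 ⇒ 4;  out=∅∪out(4)=∅
  fail(15) 'ec': from fail(9)=0 chase 'c': 0 ⇒ 7;  out=∅∪out(7)=∅
  fail(18) 'ed': from fail(9)=0 chase 'd': 0 ⇒ 0;  out={6}∪out(0)={6}
  fail(3) 'bab': from fail(2)=4 chase 'b': 4→0 ⇒ 1;  out={0}∪out(1)={0,1}
  fail(6) 'aed': from fail(5)=9 chase 'd': 9 ⇒ 18;  out={2}∪out(18)={2,6}
  fail(11) 'eaa': from fail(10)=4 chase 'a': 4→0 ⇒ 4;  out=∅∪out(4)=∅
  fail(16) 'ece': from fail(15)=7 chase 'e': 7→0 ⇒ 9;  out=∅∪out(9)=∅
  fail(12) 'eaab': from fail(11)=4 chase 'b': 4→0 ⇒ 1;  out=∅∪out(1)={1}
  fail(17) 'eced': from fail(16)=9 chase 'd': 9 ⇒ 18;  out={5}∪out(18)={5,6}
  fail(13) 'eaabc': from fail(12)=1 chase 'c': 1→0 ⇒ 7;  out=∅∪out(7)=∅
  fail(14) 'eaabcd': from fail(13)=7 chase 'd': 7→0 ⇒ 0;  out={4}∪out(0)={4}

Run:
pos 0 'c': at 7
pos 1 'e': at 9 (via fail)
pos 2 'e': at 9 (via fail)
pos 3 'a': at 10
pos 4 'd': at 0 (via fail)
pos 5 'd': at 0
pos 6 'b': at 1  → match P1@[6:6]
pos 7 'a': at 2
pos 8 'b': at 3  → match P0@[6:8],P1@[8:8]
pos 9 'b': at 1 (via fail)  → match P1@[9:9]
pos 10 'b': at 1 (via fail)  → match P1@[10:10]
pos 11 'b': at 1 (via fail)  → match P1@[11:11]
pos 12 'e': at 9 (via fail)
pos 13 'd': at 18  → match P6@[12:13]
pos 14 'e': at 9 (via fail)
pos 15 'b': at 1 (via fail)  → match P1@[15:15]
pos 16 'e': at 9 (via fail)
pos 17 'a': at 10
pos 18 'a': at 11
pos 19 'b': at 12  → match P1@[19:19]
pos 20 'c': at 13
pos 21 'd': at 14  → match P4@[16:21]
pos 22 'd': at 0 (via fail)
pos 23 'd': at 0
pos 24 'c': at 7
pos 25 'd': at 0 (via fail)
pos 26 'd': at 0
pos 27 'a': at 4
pos 28 'e': at 5
pos 29 'd': at 6  → match P2@[27:29],P6@[28:29]
pos 30 'e': at 9 (via fail)
pos 31 'a': at 10
pos 32 'a': at 11
pos 33 'b': at 12  → match P1@[33:33]
pos 34 'c': at 13
pos 35 'd': at 14  → match P4@[30:35]
pos 36 'e': at 9 (via fail)
pos 37 'd': at 18  → match P6@[36:37]
pos 38 'c': at 7 (via fail)
pos 39 'c': at 7 (via fail)
pos 40 'c': at 7 (via fail)
pos 41 'c': at 7 (via fail)
pos 42 'b': at 8  → match P1@[42:42],P3@[41:42]
pos 43 'c': at 7 (via fail)
pos 44 'b': at 8  → match P1@[44:44],P3@[43:44]
pos 45 'b': at 1 (via fail)  → match P1@[45:45]
pos 46 'a': at 2
pos 47 'b': at 3  → match P0@[45:47],P1@[47:47]
pos 48 'e': at 9 (via fail)
pos 49 'c': at 15
pos 50 'e': at 16
pos 51 'd': at 17  → match P5@[48:51],P6@[50:51]
pos 52 'e': at 9 (via fail)
pos 53 'a': at 10
pos 54 'e': at 5 (via fail)
pos 55 'd': at 6  → match P2@[53:55],P6@[54:55]
pos 56 'd': at 0 (via fail)
pos 57 'a': at 4
pos 58 'e': at 5
pos 59 'e': at 9 (via fail)
pos 60 'a': at 10
pos 61 'e': at 5 (via fail)
pos 62 'd': at 6  → match P2@[60:62],P6@[61:62]
pos 63 'e': at 9 (via fail)
pos 64 'c': at 15
pos 65 'e': at 16
pos 66 'd': at 17  → match P5@[63:66],P6@[65:66]
pos 67 'b': at 1 (via fail)  → match P1@[67:67]
pos 68 'b': at 1 (via fail)  → match P1@[68:68]
pos 69 'd': at 0 (via fail)
pos 70 'e': at 9
pos 71 'a': at 10
pos 72 'a': at 11
pos 73 'b': at 12  → match P1@[73:73]
pos 74 'c': at 13
pos 75 'd': at 14  → match P4@[70:75]
pos 76 'd': at 0 (via fail)
pos 77 'd': at 0
pos 78 'd': at 0

Matches: [[6,1],[8,0],[8,1],[9,1],[10,1],[11,1],[13,6],[15,1],[19,1],[21,4],[29,2],[29,6],[33,1],[35,4],[37,6],[42,1],[42,3],[44,1],[44,3],[45,1],[47,0],[47,1],[51,5],[51,6],[55,2],[55,6],[62,2],[62,6],[66,5],[66,6],[67,1],[68,1],[73,1],[75,4]]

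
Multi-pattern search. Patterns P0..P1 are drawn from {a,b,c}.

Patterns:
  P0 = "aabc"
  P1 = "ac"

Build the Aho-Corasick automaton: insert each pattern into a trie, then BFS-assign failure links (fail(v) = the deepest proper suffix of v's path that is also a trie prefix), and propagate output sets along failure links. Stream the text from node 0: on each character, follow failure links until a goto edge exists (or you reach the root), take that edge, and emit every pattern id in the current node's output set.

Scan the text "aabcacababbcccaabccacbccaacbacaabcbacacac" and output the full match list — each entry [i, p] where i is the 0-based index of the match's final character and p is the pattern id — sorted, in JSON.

Build:
Trie (insert patterns):
  n0 'ε': a→1
  n1 'a': a→2 c→5
  n2 'aa': b→3
  n3 'aab': c→4
  n4 'aabc': ·  [P0 ends]
  n5 'ac': ·  [P1 ends]

Failure links (BFS by depth):
  fail(1) 'a': from fail(0)=0 chase 'a': 0 ⇒ 0;  out=∅∪out(0)=∅
  fail(2) 'aa': from fail(1)=0 chase 'a': 0 ⇒ 1;  out=∅∪out(1)=∅
  fail(5) 'ac': from fail(1)=0 chase 'c': 0 ⇒ 0;  out={1}∪out(0)={1}
  fail(3) 'aab': from fail(2)=1 chase 'b': 1→0 ⇒ 0;  out=∅∪out(0)=∅
  fail(4) 'aabc': from fail(3)=0 chase 'c': 0 ⇒ 0;  out={0}∪out(0)={0}

Scan:
pos 0 'a': at 1
pos 1 'a': at 2
pos 2 'b': at 3
pos 3 'c': at 4  ** P0@[0:3]
pos 4 'a': at 1 (via fail)
pos 5 'c': at 5  ** P1@[4:5]
pos 6 'a': at 1 (via fail)
pos 7 'b': at 0 (via fail)
pos 8 'a': at 1
pos 9 'b': at 0 (via fail)
pos 10 'b': at 0
pos 11 'c': at 0
pos 12 'c': at 0
pos 13 'c': at 0
pos 14 'a': at 1
pos 15 'a': at 2
pos 16 'b': at 3
pos 17 'c': at 4  ** P0@[14:17]
pos 18 'c': at 0 (via fail)
pos 19 'a': at 1
pos 20 'c': at 5  ** P1@[19:20]
pos 21 'b': at 0 (via fail)
pos 22 'c': at 0
pos 23 'c': at 0
pos 24 'a': at 1
pos 25 'a': at 2
pos 26 'c': at 5 (via fail)  ** P1@[25:26]
pos 27 'b': at 0 (via fail)
pos 28 'a': at 1
pos 29 'c': at 5  ** P1@[28:29]
pos 30 'a': at 1 (via fail)
pos 31 'a': at 2
pos 32 'b': at 3
pos 33 'c': at 4  ** P0@[30:33]
pos 34 'b': at 0 (via fail)
pos 35 'a': at 1
pos 36 'c': at 5  ** P1@[35:36]
pos 37 'a': at 1 (via fail)
pos 38 'c': at 5  ** P1@[37:38]
pos 39 'a': at 1 (via fail)
pos 40 'c': at 5  ** P1@[39:40]

Result: [[3,0],[5,1],[17,0],[20,1],[26,1],[29,1],[33,0],[36,1],[38,1],[40,1]]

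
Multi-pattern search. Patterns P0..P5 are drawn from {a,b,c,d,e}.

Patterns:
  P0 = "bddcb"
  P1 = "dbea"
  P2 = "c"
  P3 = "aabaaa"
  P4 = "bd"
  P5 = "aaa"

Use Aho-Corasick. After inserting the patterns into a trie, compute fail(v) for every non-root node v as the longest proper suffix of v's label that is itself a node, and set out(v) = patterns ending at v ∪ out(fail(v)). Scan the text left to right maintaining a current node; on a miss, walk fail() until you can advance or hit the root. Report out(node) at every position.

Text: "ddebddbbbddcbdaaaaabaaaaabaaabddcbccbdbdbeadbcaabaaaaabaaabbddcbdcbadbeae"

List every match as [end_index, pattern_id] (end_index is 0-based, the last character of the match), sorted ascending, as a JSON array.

Build:
Trie (insert patterns):
  0='ε' goto a→11 b→1 c→10 d→6
  1='b' goto d→2
  2='bd' goto d→3  [P4 ends]
  3='bdd' goto c→4
  4='bddc' goto b→5
  5='bddcb' goto ·  [P0 ends]
  6='d' goto b→7
  7='db' goto e→8
  8='dbe' goto a→9
  9='dbea' goto ·  [P1 ends]
  10='c' goto ·  [P2 ends]
  11='a' goto a→12
  12='aa' goto a→17 b→13
  13='aab' goto a→14
  14='aaba' goto a→15
  15='aabaa' goto a→16
  16='aabaaa' goto ·  [P3 ends]
  17='aaa' goto ·  [P5 ends]

BFS fail/out derivation:
  fail(1) 'b': from fail(0)=0 chase 'b': 0 ⇒ 0;  out=∅∪out(0)=∅
  fail(6) 'd': from fail(0)=0 chase 'd': 0 ⇒ 0;  out=∅∪out(0)=∅
  fail(10) 'c': from fail(0)=0 chase 'c': 0 ⇒ 0;  out={2}∪out(0)={2}
  fail(11) 'a': from fail(0)=0 chase 'a': 0 ⇒ 0;  out=∅∪out(0)=∅
  fail(2) 'bd': from fail(1)=0 chase 'd': 0 ⇒ 6;  out={4}∪out(6)={4}
  fail(7) 'db': from fail(6)=0 chase 'b': 0 ⇒ 1;  out=∅∪out(1)=∅
  fail(12) 'aa': from fail(11)=0 chase 'a': 0 ⇒ 11;  out=∅∪out(11)=∅
  fail(3) 'bdd': from fail(2)=6 chase 'd': 6→0 ⇒ 6;  out=∅∪out(6)=∅
  fail(8) 'dbe': from fail(7)=1 chase 'e': 1→0 ⇒ 0;  out=∅∪out(0)=∅
  fail(13) 'aab': from fail(12)=11 chase 'b': 11→0 ⇒ 1;  out=∅∪out(1)=∅
  fail(17) 'aaa': from fail(12)=11 chase 'a': 11 ⇒ 12;  out={5}∪out(12)={5}
  fail(4) 'bddc': from fail(3)=6 chase 'c': 6→0 ⇒ 10;  out=∅∪out(10)={2}
  fail(9) 'dbea': from fail(8)=0 chase 'a': 0 ⇒ 11;  out={1}∪out(11)={1}
  fail(14) 'aaba': from fail(13)=1 chase 'a': 1→0 ⇒ 11;  out=∅∪out(11)=∅
  fail(5) 'bddcb': from fail(4)=10 chase 'b': 10→0 ⇒ 1;  out={0}∪out(1)={0}
  fail(15) 'aabaa': from fail(14)=11 chase 'a': 11 ⇒ 12;  out=∅∪out(12)=∅
  fail(16) 'aabaaa': from fail(15)=12 chase 'a': 12 ⇒ 17;  out={3}∪out(17)={3,5}

Run:
[0] read 'd'  n0⇒n6
[1] read 'd'  n6⇒n6 (fail-walked)
[2] read 'e'  n6⇒n0 (fail-walked)
[3] read 'b'  n0⇒n1
[4] read 'd'  n1⇒n2  → match P4@[3:4]
[5] read 'd'  n2⇒n3
[6] read 'b'  n3⇒n7 (fail-walked)
[7] read 'b'  n7⇒n1 (fail-walked)
[8] read 'b'  n1⇒n1 (fail-walked)
[9] read 'd'  n1⇒n2  → match P4@[8:9]
[10] read 'd'  n2⇒n3
[11] read 'c'  n3⇒n4  → match P2@[11:11]
[12] read 'b'  n4⇒n5  → match P0@[8:12]
[13] read 'd'  n5⇒n2 (fail-walked)  → match P4@[12:13]
[14] read 'a'  n2⇒n11 (fail-walked)
[15] read 'a'  n11⇒n12
[16] read 'a'  n12⇒n17  → match P5@[14:16]
[17] read 'a'  n17⇒n17 (fail-walked)  → match P5@[15:17]
[18] read 'a'  n17⇒n17 (fail-walked)  → match P5@[16:18]
[19] read 'b'  n17⇒n13 (fail-walked)
[20] read 'a'  n13⇒n14
[21] read 'a'  n14⇒n15
[22] read 'a'  n15⇒n16  → match P3@[17:22],P5@[20:22]
[23] read 'a'  n16⇒n17 (fail-walked)  → match P5@[21:23]
[24] read 'a'  n17⇒n17 (fail-walked)  → match P5@[22:24]
[25] read 'b'  n17⇒n13 (fail-walked)
[26] read 'a'  n13⇒n14
[27] read 'a'  n14⇒n15
[28] read 'a'  n15⇒n16  → match P3@[23:28],P5@[26:28]
[29] read 'b'  n16⇒n13 (fail-walked)
[30] read 'd'  n13⇒n2 (fail-walked)  → match P4@[29:30]
[31] read 'd'  n2⇒n3
[32] read 'c'  n3⇒n4  → match P2@[32:32]
[33] read 'b'  n4⇒n5  → match P0@[29:33]
[34] read 'c'  n5⇒n10 (fail-walked)  → match P2@[34:34]
[35] read 'c'  n10⇒n10 (fail-walked)  → match P2@[35:35]
[36] read 'b'  n10⇒n1 (fail-walked)
[37] read 'd'  n1⇒n2  → match P4@[36:37]
[38] read 'b'  n2⇒n7 (fail-walked)
[39] read 'd'  n7⇒n2 (fail-walked)  → match P4@[38:39]
[40] read 'b'  n2⇒n7 (fail-walked)
[41] read 'e'  n7⇒n8
[42] read 'a'  n8⇒n9  → match P1@[39:42]
[43] read 'd'  n9⇒n6 (fail-walked)
[44] read 'b'  n6⇒n7
[45] read 'c'  n7⇒n10 (fail-walked)  → match P2@[45:45]
[46] read 'a'  n10⇒n11 (fail-walked)
[47] read 'a'  n11⇒n12
[48] read 'b'  n12⇒n13
[49] read 'a'  n13⇒n14
[50] read 'a'  n14⇒n15
[51] read 'a'  n15⇒n16  → match P3@[46:51],P5@[49:51]
[52] read 'a'  n16⇒n17 (fail-walked)  → match P5@[50:52]
[53] read 'a'  n17⇒n17 (fail-walked)  → match P5@[51:53]
[54] read 'b'  n17⇒n13 (fail-walked)
[55] read 'a'  n13⇒n14
[56] read 'a'  n14⇒n15
[57] read 'a'  n15⇒n16  → match P3@[52:57],P5@[55:57]
[58] read 'b'  n16⇒n13 (fail-walked)
[59] read 'b'  n13⇒n1 (fail-walked)
[60] read 'd'  n1⇒n2  → match P4@[59:60]
[61] read 'd'  n2⇒n3
[62] read 'c'  n3⇒n4  → match P2@[62:62]
[63] read 'b'  n4⇒n5  → match P0@[59:63]
[64] read 'd'  n5⇒n2 (fail-walked)  → match P4@[63:64]
[65] read 'c'  n2⇒n10 (fail-walked)  → match P2@[65:65]
[66] read 'b'  n10⇒n1 (fail-walked)
[67] read 'a'  n1⇒n11 (fail-walked)
[68] read 'd'  n11⇒n6 (fail-walked)
[69] read 'b'  n6⇒n7
[70] read 'e'  n7⇒n8
[71] read 'a'  n8⇒n9  → match P1@[68:71]
[72] read 'e'  n9⇒n0 (fail-walked)

All matches (sorted): [[4,4],[9,4],[11,2],[12,0],[13,4],[16,5],[17,5],[18,5],[22,3],[22,5],[23,5],[24,5],[28,3],[28,5],[30,4],[32,2],[33,0],[34,2],[35,2],[37,4],[39,4],[42,1],[45,2],[51,3],[51,5],[52,5],[53,5],[57,3],[57,5],[60,4],[62,2],[63,0],[64,4],[65,2],[71,1]]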